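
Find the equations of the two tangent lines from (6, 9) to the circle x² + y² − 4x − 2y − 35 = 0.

A line y − (9) = m(x − (6)) is tangent when its distance from (2, 1) is 2√10:
[m·(−4) − (−8)]² = 40(m² + 1)
3m² + 8m − 3 = 0, so m = −3 or m = 1/3.
Through (6, 9) these give 3x + y = 27 and x − 3y = −21.

3x + y = 27 and x − 3y = −21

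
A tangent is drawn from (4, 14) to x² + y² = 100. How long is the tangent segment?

4√7

Centre (0, 0), r² = 100. |PO|² = (4)² + (14)² = 212.
Power of the point: PT² = |PO|² − r² = 112, so PT = 4√7.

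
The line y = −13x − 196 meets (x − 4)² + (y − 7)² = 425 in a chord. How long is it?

√170

From the line, y = −13x − 196. Substituting:
170x² + 5270x + 40800 = 0  ⟹  x² + 31x + 240 = 0
x = −15 or x = −16, giving (−15, −1) and (−16, 12).
|(−15, −1) − (−16, 12)| = √((1)² + (−13)²) = √170.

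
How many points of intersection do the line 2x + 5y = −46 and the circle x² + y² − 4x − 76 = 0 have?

Centre (2, 0), r² = 80. Distance² from centre to line = (50)²/29 = 2500/29.
Since d² > r², the line lies outside the circle.

0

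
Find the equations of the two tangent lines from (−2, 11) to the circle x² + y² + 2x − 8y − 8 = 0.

Write the tangent as mx − y + (11 − m·(−2)) = 0 and set its distance from the centre to 5:
[m·(1) − (−7)]² = 25(m² + 1)
12m² − 7m − 12 = 0, so m = 4/3 or m = −3/4.
With m = 4/3: 4x − 3y = −41. With m = −3/4: 3x + 4y = 38.

4x − 3y = −41 and 3x + 4y = 38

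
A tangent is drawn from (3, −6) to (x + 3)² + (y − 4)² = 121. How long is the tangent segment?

With centre O = (−3, 4), |OP|² = 136 and r² = 121.
By the tangent–radius right angle, tangent length = √(|PO|² − r²) = √15.

√15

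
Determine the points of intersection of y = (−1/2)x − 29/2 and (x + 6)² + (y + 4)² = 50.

(−11, −9) and (−7, −11)

Express y = (−29 − x)/2 and substitute into the circle:
5x² + 90x + 385 = 0  ⟹  x² + 18x + 77 = 0
x = −7 or x = −11, giving (−7, −11) and (−11, −9).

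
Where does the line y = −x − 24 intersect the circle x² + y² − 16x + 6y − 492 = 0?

From the line, y = −x − 24. Substituting:
2x² + 26x − 60 = 0  ⟹  x² + 13x − 30 = 0
x = 2 or x = −15, giving (2, −26) and (−15, −9).

(−15, −9) and (2, −26)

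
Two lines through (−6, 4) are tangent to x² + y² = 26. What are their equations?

Let a tangent through (−6, 4) have slope m. Its distance from (0, 0) must equal √26:
(6m − (−4))² = 26(m² + 1)
5m² + 24m − 5 = 0, so m = 1/5 or m = −5.
Through (−6, 4) these give x − 5y = −26 and 5x + y = −26.

x − 5y = −26 and 5x + y = −26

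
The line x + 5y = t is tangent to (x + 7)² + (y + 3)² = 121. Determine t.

t = −22 ± 11√26

Tangency holds when the distance from the centre (−7, −3) to the line equals the radius 11:
|1·(−7) + 5·(−3) − t| / √26 = 11
|t − (−22)| = 11√26.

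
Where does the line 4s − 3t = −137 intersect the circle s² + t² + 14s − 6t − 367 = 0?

From the line, t = (137 + 4s)/3. Substituting:
25s² + 1150s + 13000 = 0  ⟹  s² + 46s + 520 = 0
s = −20 or s = −26, giving (−20, 19) and (−26, 11).

(−26, 11) and (−20, 19)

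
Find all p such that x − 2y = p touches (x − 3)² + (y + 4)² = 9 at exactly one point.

For a tangent, require d(centre, line) = r = 3.
|1·3 − 2·(−4) − p| / √5 = 3
|p − (11)| = 3√5.

p = 11 ± 3√5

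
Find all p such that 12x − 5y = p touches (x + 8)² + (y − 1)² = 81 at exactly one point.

For a tangent, require d(centre, line) = r = 9.
|12·(−8) − 5·1 − p| / √169 = 9
|p − (−101)| = 9·13, so p = 16 or p = −218.

p = −218 or p = 16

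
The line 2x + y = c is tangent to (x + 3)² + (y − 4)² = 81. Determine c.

c = −2 ± 9√5

For a tangent, require d(centre, line) = r = 9.
|2·(−3) + 1·4 − c| / √5 = 9
|c − (−2)| = 9√5.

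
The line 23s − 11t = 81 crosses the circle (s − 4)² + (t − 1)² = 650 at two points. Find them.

From the line, t = (−81 + 23s)/11. Substituting:
650s² − 5200s − 68250 = 0  ⟹  s² − 8s − 105 = 0
s = 15 or s = −7, giving (15, 24) and (−7, −22).

(−7, −22) and (15, 24)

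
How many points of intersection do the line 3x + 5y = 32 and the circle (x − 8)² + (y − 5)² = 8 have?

Substituting the line into the circle gives 34x² − 442x + 1449 = 0.
Discriminant = (−442)² − 4·34·(1449) = −1700 < 0.
No real roots: the line does not meet the circle.

0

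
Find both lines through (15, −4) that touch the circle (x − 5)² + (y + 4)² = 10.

A line y − (−4) = m(x − (15)) is tangent when its distance from (5, −4) is √10:
[m·(−10) − (0)]² = 10(m² + 1)
9m² − 1 = 0, so m = 1/3 or m = −1/3.
With m = 1/3: x − 3y = 27. With m = −1/3: x + 3y = 3.

x − 3y = 27 and x + 3y = 3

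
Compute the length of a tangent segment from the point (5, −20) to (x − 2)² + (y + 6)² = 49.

2√39

With centre O = (2, −6), |OP|² = 205 and r² = 49.
The tangent meets the radius at right angles, so tangent² = |PO|² − r² = 205 − 49 = 156.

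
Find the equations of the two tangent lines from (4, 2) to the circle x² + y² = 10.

A line y − (2) = m(x − (4)) is tangent when its distance from (0, 0) is √10:
(−4m − (−2))² = 10(m² + 1)
3m² − 8m − 3 = 0, so m = −1/3 or m = 3.
Through (4, 2) these give x + 3y = 10 and 3x − y = 10.

x + 3y = 10 and 3x − y = 10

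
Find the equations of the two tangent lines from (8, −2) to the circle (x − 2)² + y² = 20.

2x + y = 14 and x − 2y = 12

A line y − (−2) = m(x − (8)) is tangent when its distance from (2, 0) is 2√5:
(−6m − (2))² = 20(m² + 1)
2m² + 3m − 2 = 0, so m = −2 or m = 1/2.
Through (8, −2) these give 2x + y = 14 and x − 2y = 12.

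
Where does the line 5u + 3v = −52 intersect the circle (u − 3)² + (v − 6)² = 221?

(−11, 1) and (−8, −4)

Express v = (−52 − 5u)/3 and substitute into the circle:
34u² + 646u + 2992 = 0  ⟹  u² + 19u + 88 = 0
u = −8 or u = −11, giving (−8, −4) and (−11, 1).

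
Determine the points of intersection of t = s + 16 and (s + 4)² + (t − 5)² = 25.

From the line, t = s + 16. Substituting:
2s² + 30s + 112 = 0  ⟹  s² + 15s + 56 = 0
s = −7 or s = −8, giving (−7, 9) and (−8, 8).

(−8, 8) and (−7, 9)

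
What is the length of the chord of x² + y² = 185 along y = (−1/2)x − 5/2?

From the line, y = (−5 − x)/2. Substituting:
5x² + 10x − 715 = 0  ⟹  x² + 2x − 143 = 0
x = 11 or x = −13, giving (11, −8) and (−13, 4).
Chord length = distance between (11, −8) and (−13, 4) = √720 = 12√5.

12√5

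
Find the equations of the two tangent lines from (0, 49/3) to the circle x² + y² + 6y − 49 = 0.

Write the tangent as mx − y + (49/3 − m·(0)) = 0 and set its distance from the centre to √58:
[m·(0) − (−58/3)]² = 58(m² + 1)
9m² − 49 = 0, so m = 7/3 or m = −7/3.
Through (0, 49/3) these give 7x − 3y = −49 and 7x + 3y = 49.

7x − 3y = −49 and 7x + 3y = 49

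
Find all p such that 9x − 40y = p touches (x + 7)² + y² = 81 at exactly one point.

p = −432 or p = 306

The line touches the circle iff its distance from (−7, 0) is 9:
|9·(−7) − 40·0 − p| / √1681 = 9
|p − (−63)| = 9·41, so p = 306 or p = −432.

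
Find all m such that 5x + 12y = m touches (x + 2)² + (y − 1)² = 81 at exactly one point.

The line touches the circle iff its distance from (−2, 1) is 9:
|5·(−2) + 12·1 − m| / √169 = 9
|m − (2)| = 9·13, so m = 119 or m = −115.

m = −115 or m = 119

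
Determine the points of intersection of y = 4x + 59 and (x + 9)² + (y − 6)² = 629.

Substitute y = 4x + 59:
17x² + 442x + 2261 = 0  ⟹  x² + 26x + 133 = 0
x = −7 or x = −19, giving (−7, 31) and (−19, −17).

(−19, −17) and (−7, 31)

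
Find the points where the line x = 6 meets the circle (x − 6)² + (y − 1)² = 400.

(6, −19) and (6, 21)

The line gives x = 6. Substituting into the circle:
y² − 2y − 399 = 0
y = 21 or y = −19, giving (6, 21) and (6, −19).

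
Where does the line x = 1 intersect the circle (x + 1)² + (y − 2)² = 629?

(1, −23) and (1, 27)

The line gives x = 1. Substituting into the circle:
y² − 4y − 621 = 0
y = 27 or y = −23, giving (1, 27) and (1, −23).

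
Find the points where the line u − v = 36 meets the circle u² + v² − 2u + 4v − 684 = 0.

(9, −27) and (26, −10)

Substitute v = u − 36:
2u² − 70u + 468 = 0  ⟹  u² − 35u + 234 = 0
u = 26 or u = 9, giving (26, −10) and (9, −27).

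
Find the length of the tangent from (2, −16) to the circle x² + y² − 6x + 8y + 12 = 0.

2√33

With centre O = (3, −4), |OP|² = 145 and r² = 13.
Power of the point: PT² = |PO|² − r² = 132, so PT = 2√33.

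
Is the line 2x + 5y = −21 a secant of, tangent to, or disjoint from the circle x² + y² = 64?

secant

Substituting the line into the circle gives 29x² + 84x − 1159 = 0.
Discriminant = (84)² − 4·29·(−1159) = 141500 > 0.
Two real roots: the line is a secant.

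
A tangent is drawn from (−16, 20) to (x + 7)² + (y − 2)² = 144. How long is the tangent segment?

With centre O = (−7, 2), |OP|² = 405 and r² = 144.
The tangent meets the radius at right angles, so tangent² = |PO|² − r² = 405 − 144 = 261.

3√29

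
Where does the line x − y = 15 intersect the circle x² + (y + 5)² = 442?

From the line, y = x − 15. Substituting:
2x² − 20x − 342 = 0  ⟹  x² − 10x − 171 = 0
x = 19 or x = −9, giving (19, 4) and (−9, −24).

(−9, −24) and (19, 4)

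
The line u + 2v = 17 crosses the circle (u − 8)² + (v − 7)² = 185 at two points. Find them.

Substitute v = (17 − u)/2:
5u² − 70u − 475 = 0  ⟹  u² − 14u − 95 = 0
u = 19 or u = −5, giving (19, −1) and (−5, 11).

(−5, 11) and (19, −1)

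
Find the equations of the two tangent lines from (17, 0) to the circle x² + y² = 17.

x − 4y = 17 and x + 4y = 17

A line y − (0) = m(x − (17)) is tangent when its distance from (0, 0) is √17:
(−17m − (0))² = 17(m² + 1)
16m² − 1 = 0, so m = 1/4 or m = −1/4.
Through (17, 0) these give x − 4y = 17 and x + 4y = 17.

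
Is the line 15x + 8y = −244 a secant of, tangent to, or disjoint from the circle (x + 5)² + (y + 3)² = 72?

disjoint

Substituting the line into the circle gives 289x² + 7240x + 45392 = 0.
Discriminant = (7240)² − 4·289·(45392) = −55552 < 0.
No real roots: the line does not meet the circle.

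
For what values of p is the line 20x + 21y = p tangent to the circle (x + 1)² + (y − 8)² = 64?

p = −84 or p = 380

Tangency holds when the distance from the centre (−1, 8) to the line equals the radius 8:
|20·(−1) + 21·8 − p| / √841 = 8
|p − (148)| = 8·29, so p = 380 or p = −84.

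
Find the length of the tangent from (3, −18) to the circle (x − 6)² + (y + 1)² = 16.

Centre (6, −1), r² = 16. |PO|² = (−3)² + (−17)² = 298.
By the tangent–radius right angle, tangent length = √(|PO|² − r²) = √282.

√282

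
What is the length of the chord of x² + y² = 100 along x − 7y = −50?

Express y = (50 + x)/7 and substitute into the circle:
50x² + 100x − 2400 = 0  ⟹  x² + 2x − 48 = 0
x = 6 or x = −8, giving (6, 8) and (−8, 6).
|(6, 8) − (−8, 6)| = √((14)² + (2)²) = 10√2.

10√2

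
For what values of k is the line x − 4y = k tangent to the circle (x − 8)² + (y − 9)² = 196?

k = −28 ± 14√17

The line touches the circle iff its distance from (8, 9) is 14:
|1·8 − 4·9 − k| / √17 = 14
|k − (−28)| = 14√17.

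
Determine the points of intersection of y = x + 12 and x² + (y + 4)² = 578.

(−23, −11) and (7, 19)

From the line, y = x + 12. Substituting:
2x² + 32x − 322 = 0  ⟹  x² + 16x − 161 = 0
x = 7 or x = −23, giving (7, 19) and (−23, −11).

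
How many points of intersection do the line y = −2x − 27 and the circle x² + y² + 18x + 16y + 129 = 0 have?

Substituting the line into the circle gives 5x² + 94x + 426 = 0.
Discriminant = (94)² − 4·5·(426) = 316 > 0.
Two real roots: the line is a secant.

2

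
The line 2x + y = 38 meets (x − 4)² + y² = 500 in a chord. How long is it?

16√5

Substitute y = −2x + 38:
5x² − 160x + 960 = 0  ⟹  x² − 32x + 192 = 0
x = 24 or x = 8, giving (24, −10) and (8, 22).
|(24, −10) − (8, 22)| = √((16)² + (−32)²) = 16√5.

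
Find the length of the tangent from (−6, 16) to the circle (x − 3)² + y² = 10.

With centre O = (3, 0), |OP|² = 337 and r² = 10.
By the tangent–radius right angle, tangent length = √(|PO|² − r²) = √327.

√327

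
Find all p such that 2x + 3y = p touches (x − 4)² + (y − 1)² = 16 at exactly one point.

p = 11 ± 4√13

The line touches the circle iff its distance from (4, 1) is 4:
|2·4 + 3·1 − p| / √13 = 4
|p − (11)| = 4√13.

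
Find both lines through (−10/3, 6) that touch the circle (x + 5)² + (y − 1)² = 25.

Let a tangent through (−10/3, 6) have slope m. Its distance from (−5, 1) must equal 5:
[m·(−5/3) − (−5)]² = 25(m² + 1)
4m² + 3m = 0, so m = −3/4 or m = 0.
With m = −3/4: 3x + 4y = 14. With m = 0: y = 6.

3x + 4y = 14 and y = 6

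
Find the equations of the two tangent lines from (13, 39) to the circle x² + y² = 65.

Let a tangent through (13, 39) have slope m. Its distance from (0, 0) must equal √65:
(−13m − (−39))² = 65(m² + 1)
4m² − 39m + 56 = 0, so m = 8 or m = 7/4.
With m = 8: 8x − y = 65. With m = 7/4: 7x − 4y = −65.

8x − y = 65 and 7x − 4y = −65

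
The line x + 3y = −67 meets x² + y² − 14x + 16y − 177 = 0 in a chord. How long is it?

4√10

From the line, y = (−67 − x)/3. Substituting:
10x² − 40x − 320 = 0  ⟹  x² − 4x − 32 = 0
x = 8 or x = −4, giving (8, −25) and (−4, −21).
Chord length = distance between (8, −25) and (−4, −21) = √160 = 4√10.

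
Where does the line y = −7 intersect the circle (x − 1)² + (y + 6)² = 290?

(−16, −7) and (18, −7)

Substitute y = −7:
x² − 2x − 288 = 0
x = 18 or x = −16, giving (18, −7) and (−16, −7).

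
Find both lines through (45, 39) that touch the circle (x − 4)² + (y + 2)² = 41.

Let a tangent through (45, 39) have slope m. Its distance from (4, −2) must equal √41:
[m·(−41) − (−41)]² = 41(m² + 1)
20m² − 41m + 20 = 0, so m = 4/5 or m = 5/4.
Through (45, 39) these give 4x − 5y = −15 and 5x − 4y = 69.

4x − 5y = −15 and 5x − 4y = 69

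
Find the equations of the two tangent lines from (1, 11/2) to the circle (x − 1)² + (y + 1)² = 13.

3x − 2y = −8 and 3x + 2y = 14

A line y − (11/2) = m(x − (1)) is tangent when its distance from (1, −1) is √13:
[m·(0) − (−13/2)]² = 13(m² + 1)
4m² − 9 = 0, so m = 3/2 or m = −3/2.
With m = 3/2: 3x − 2y = −8. With m = −3/2: 3x + 2y = 14.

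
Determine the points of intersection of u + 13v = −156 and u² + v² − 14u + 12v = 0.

Substitute v = (−156 − u)/13:
170u² − 2210u = 0  ⟹  u² − 13u = 0
u = 13 or u = 0, giving (13, −13) and (0, −12).

(0, −12) and (13, −13)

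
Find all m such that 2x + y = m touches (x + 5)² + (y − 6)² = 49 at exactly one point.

m = −4 ± 7√5

The line touches the circle iff its distance from (−5, 6) is 7:
|2·(−5) + 1·6 − m| / √5 = 7
|m − (−4)| = 7√5.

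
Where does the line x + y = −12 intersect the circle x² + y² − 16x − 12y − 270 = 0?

From the line, y = −x − 12. Substituting:
2x² + 20x + 18 = 0  ⟹  x² + 10x + 9 = 0
x = −1 or x = −9, giving (−1, −11) and (−9, −3).

(−9, −3) and (−1, −11)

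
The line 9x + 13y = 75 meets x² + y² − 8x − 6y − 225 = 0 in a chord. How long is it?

10√10

Substitute y = (75 − 9x)/13:
250x² − 2000x − 38250 = 0  ⟹  x² − 8x − 153 = 0
x = 17 or x = −9, giving (17, −6) and (−9, 12).
|(17, −6) − (−9, 12)| = √((26)² + (−18)²) = 10√10.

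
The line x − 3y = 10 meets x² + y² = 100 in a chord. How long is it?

6√10

From the line, y = (−10 + x)/3. Substituting:
10x² − 20x − 800 = 0  ⟹  x² − 2x − 80 = 0
x = 10 or x = −8, giving (10, 0) and (−8, −6).
Chord length = distance between (10, 0) and (−8, −6) = √360 = 6√10.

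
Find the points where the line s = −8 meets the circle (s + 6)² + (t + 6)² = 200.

The line gives s = −8. Substituting into the circle:
t² + 12t − 160 = 0
t = 8 or t = −20, giving (−8, 8) and (−8, −20).

(−8, −20) and (−8, 8)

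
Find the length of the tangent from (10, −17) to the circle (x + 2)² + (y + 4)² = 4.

√309

With centre O = (−2, −4), |OP|² = 313 and r² = 4.
The tangent meets the radius at right angles, so tangent² = |PO|² − r² = 313 − 4 = 309.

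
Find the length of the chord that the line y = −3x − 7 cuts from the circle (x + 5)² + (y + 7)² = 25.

√10

Substitute y = −3x − 7:
10x² + 10x = 0  ⟹  x² + x = 0
x = 0 or x = −1, giving (0, −7) and (−1, −4).
|(0, −7) − (−1, −4)| = √((1)² + (−3)²) = √10.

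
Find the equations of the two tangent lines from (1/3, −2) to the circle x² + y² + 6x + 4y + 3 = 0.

3x + y = −1 and 3x − y = 3

A line y − (−2) = m(x − (1/3)) is tangent when its distance from (−3, −2) is √10:
(−10/3m − (0))² = 10(m² + 1)
m² − 9 = 0, so m = −3 or m = 3.
With m = −3: 3x + y = −1. With m = 3: 3x − y = 3.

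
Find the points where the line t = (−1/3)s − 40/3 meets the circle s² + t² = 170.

Express t = (−40 − s)/3 and substitute into the circle:
10s² + 80s + 70 = 0  ⟹  s² + 8s + 7 = 0
s = −1 or s = −7, giving (−1, −13) and (−7, −11).

(−7, −11) and (−1, −13)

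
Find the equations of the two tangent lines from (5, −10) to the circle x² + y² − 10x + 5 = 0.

2x − y = 20 and 2x + y = 0

A line y − (−10) = m(x − (5)) is tangent when its distance from (5, 0) is 2√5:
(0m − (10))² = 20(m² + 1)
m² − 4 = 0, so m = 2 or m = −2.
With m = 2: 2x − y = 20. With m = −2: 2x + y = 0.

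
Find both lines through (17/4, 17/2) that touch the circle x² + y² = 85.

Write the tangent as mx − y + (17/2 − m·(17/4)) = 0 and set its distance from the centre to √85:
[m·(−17/4) − (−17/2)]² = 85(m² + 1)
63m² + 68m + 12 = 0, so m = −2/9 or m = −6/7.
With m = −2/9: 2x + 9y = 85. With m = −6/7: 6x + 7y = 85.

2x + 9y = 85 and 6x + 7y = 85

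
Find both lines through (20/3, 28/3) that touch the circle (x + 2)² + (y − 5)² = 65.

8x − y = 44 and 4x + 7y = 92

Write the tangent as mx − y + (28/3 − m·(20/3)) = 0 and set its distance from the centre to √65:
(−26/3m − (−13/3))² = 65(m² + 1)
7m² − 52m − 32 = 0, so m = 8 or m = −4/7.
Through (20/3, 28/3) these give 8x − y = 44 and 4x + 7y = 92.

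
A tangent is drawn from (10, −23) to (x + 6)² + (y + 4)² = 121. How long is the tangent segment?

4√31

The centre is (−6, −4) and r = 11. The square of the distance from P to the centre is 256 + 361 = 617.
By the tangent–radius right angle, tangent length = √(|PO|² − r²) = √496 = 4√31.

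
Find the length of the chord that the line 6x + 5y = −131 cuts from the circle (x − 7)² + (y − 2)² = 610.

2√61

The distance from (7, 2) to the line is 183/√61, and r² = 610.
Half the chord is √(r² − d²) = √(61), so the full chord is 2√61.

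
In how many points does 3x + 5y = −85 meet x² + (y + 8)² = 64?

Centre (0, −8), r² = 64. Distance² from centre to line = (45)²/34 = 2025/34.
Since d² < r², the line cuts the circle twice.

2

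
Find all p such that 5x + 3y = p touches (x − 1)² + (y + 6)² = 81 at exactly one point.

p = −13 ± 9√34

Tangency holds when the distance from the centre (1, −6) to the line equals the radius 9:
|5·1 + 3·(−6) − p| / √34 = 9
|p − (−13)| = 9√34.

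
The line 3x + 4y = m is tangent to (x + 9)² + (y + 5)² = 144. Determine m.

For a tangent, require d(centre, line) = r = 12.
|3·(−9) + 4·(−5) − m| / √25 = 12
|m − (−47)| = 12·5, so m = 13 or m = −107.

m = −107 or m = 13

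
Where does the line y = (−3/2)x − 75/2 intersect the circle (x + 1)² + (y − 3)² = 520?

(−23, −3) and (−15, −15)

From the line, y = (−75 − 3x)/2. Substituting:
13x² + 494x + 4485 = 0  ⟹  x² + 38x + 345 = 0
x = −15 or x = −23, giving (−15, −15) and (−23, −3).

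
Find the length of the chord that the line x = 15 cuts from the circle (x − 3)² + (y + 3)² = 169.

10

Centre (3, −3), r² = 169. Perpendicular distance d from centre to line = |−12| / √1 = 12.
Chord = 2√(r² − d²) = 2·√(25) = 10.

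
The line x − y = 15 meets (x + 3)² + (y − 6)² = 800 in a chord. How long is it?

32√2

Express y = x − 15 and substitute into the circle:
2x² − 36x − 350 = 0  ⟹  x² − 18x − 175 = 0
x = 25 or x = −7, giving (25, 10) and (−7, −22).
|(25, 10) − (−7, −22)| = √((32)² + (32)²) = 32√2.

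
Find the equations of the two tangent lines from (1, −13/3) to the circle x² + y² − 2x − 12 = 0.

Let a tangent through (1, −13/3) have slope m. Its distance from (1, 0) must equal √13:
(0m − (13/3))² = 13(m² + 1)
9m² − 4 = 0, so m = −2/3 or m = 2/3.
Through (1, −13/3) these give 2x + 3y = −11 and 2x − 3y = 15.

2x + 3y = −11 and 2x − 3y = 15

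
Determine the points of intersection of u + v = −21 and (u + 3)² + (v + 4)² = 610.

From the line, v = −u − 21. Substituting:
2u² + 40u − 312 = 0  ⟹  u² + 20u − 156 = 0
u = 6 or u = −26, giving (6, −27) and (−26, 5).

(−26, 5) and (6, −27)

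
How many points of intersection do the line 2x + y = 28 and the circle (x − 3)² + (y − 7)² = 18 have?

Substituting the line into the circle gives 5x² − 90x + 432 = 0.
Δ = 8100 − 8640 = −540.
No real roots: the line does not meet the circle.

0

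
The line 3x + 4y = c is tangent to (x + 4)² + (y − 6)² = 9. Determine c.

The line touches the circle iff its distance from (−4, 6) is 3:
|3·(−4) + 4·6 − c| / √25 = 3
|c − (12)| = 3·5, so c = 27 or c = −3.

c = −3 or c = 27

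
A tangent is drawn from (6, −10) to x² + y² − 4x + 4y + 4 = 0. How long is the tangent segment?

Centre (2, −2), r² = 4. |PO|² = (4)² + (−8)² = 80.
The tangent meets the radius at right angles, so tangent² = |PO|² − r² = 80 − 4 = 76.

2√19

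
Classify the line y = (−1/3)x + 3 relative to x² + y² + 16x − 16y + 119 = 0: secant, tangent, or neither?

secant

Substituting the line into the circle gives 10x² + 174x + 720 = 0.
Discriminant = (174)² − 4·10·(720) = 1476 > 0.
Two real roots: the line is a secant.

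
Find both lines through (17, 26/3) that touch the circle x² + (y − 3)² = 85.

2x + 9y = 112 and 7x − 6y = 67

Let a tangent through (17, 26/3) have slope m. Its distance from (0, 3) must equal √85:
[m·(−17) − (−17/3)]² = 85(m² + 1)
54m² − 51m − 14 = 0, so m = −2/9 or m = 7/6.
With m = −2/9: 2x + 9y = 112. With m = 7/6: 7x − 6y = 67.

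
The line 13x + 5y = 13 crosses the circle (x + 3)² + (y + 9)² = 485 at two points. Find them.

(−4, 13) and (11, −26)

Substitute y = (13 − 13x)/5:
194x² − 1358x − 8536 = 0  ⟹  x² − 7x − 44 = 0
x = 11 or x = −4, giving (11, −26) and (−4, 13).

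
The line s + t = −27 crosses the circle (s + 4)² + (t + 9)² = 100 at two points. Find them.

Express t = −s − 27 and substitute into the circle:
2s² + 44s + 240 = 0  ⟹  s² + 22s + 120 = 0
s = −10 or s = −12, giving (−10, −17) and (−12, −15).

(−12, −15) and (−10, −17)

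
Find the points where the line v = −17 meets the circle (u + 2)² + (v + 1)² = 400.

(−14, −17) and (10, −17)

From the line, v = −17. Substituting:
u² + 4u − 140 = 0
u = 10 or u = −14, giving (10, −17) and (−14, −17).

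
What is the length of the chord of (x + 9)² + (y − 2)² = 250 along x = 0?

The line gives x = 0. Substituting into the circle:
y² − 4y − 165 = 0
y = 15 or y = −11, giving (0, 15) and (0, −11).
Chord length = distance between (0, 15) and (0, −11) = √676 = 26.

26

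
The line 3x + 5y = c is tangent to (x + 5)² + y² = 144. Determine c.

c = −15 ± 12√34

The line touches the circle iff its distance from (−5, 0) is 12:
|3·(−5) + 5·0 − c| / √34 = 12
|c − (−15)| = 12√34.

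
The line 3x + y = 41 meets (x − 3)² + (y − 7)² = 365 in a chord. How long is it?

11√10

Substitute y = −3x + 41:
10x² − 210x + 800 = 0  ⟹  x² − 21x + 80 = 0
x = 16 or x = 5, giving (16, −7) and (5, 26).
|(16, −7) − (5, 26)| = √((11)² + (−33)²) = 11√10.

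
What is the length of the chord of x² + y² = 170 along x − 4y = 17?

6√17

From the line, y = (−17 + x)/4. Substituting:
17x² − 34x − 2431 = 0  ⟹  x² − 2x − 143 = 0
x = 13 or x = −11, giving (13, −1) and (−11, −7).
|(13, −1) − (−11, −7)| = √((24)² + (6)²) = 6√17.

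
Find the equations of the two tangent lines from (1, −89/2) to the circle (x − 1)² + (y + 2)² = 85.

Let a tangent through (1, −89/2) have slope m. Its distance from (1, −2) must equal √85:
[m·(0) − (85/2)]² = 85(m² + 1)
4m² − 81 = 0, so m = −9/2 or m = 9/2.
With m = −9/2: 9x + 2y = −80. With m = 9/2: 9x − 2y = 98.

9x + 2y = −80 and 9x − 2y = 98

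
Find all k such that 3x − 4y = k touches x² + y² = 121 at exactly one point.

k = −55 or k = 55

The line touches the circle iff its distance from (0, 0) is 11:
|3·0 − 4·0 − k| / √25 = 11
|k| = 11·5, so k = 55 or k = −55.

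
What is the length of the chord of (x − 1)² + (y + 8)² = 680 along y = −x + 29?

8√2

Express y = −x + 29 and substitute into the circle:
2x² − 76x + 690 = 0  ⟹  x² − 38x + 345 = 0
x = 23 or x = 15, giving (23, 6) and (15, 14).
|(23, 6) − (15, 14)| = √((8)² + (−8)²) = 8√2.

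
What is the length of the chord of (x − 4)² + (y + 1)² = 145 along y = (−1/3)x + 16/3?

7√10

From the line, y = (16 − x)/3. Substituting:
10x² − 110x − 800 = 0  ⟹  x² − 11x − 80 = 0
x = 16 or x = −5, giving (16, 0) and (−5, 7).
Chord length = distance between (16, 0) and (−5, 7) = √490 = 7√10.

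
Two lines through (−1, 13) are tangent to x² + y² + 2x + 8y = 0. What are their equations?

Let a tangent through (−1, 13) have slope m. Its distance from (−1, −4) must equal √17:
(0m − (−17))² = 17(m² + 1)
m² − 16 = 0, so m = −4 or m = 4.
Through (−1, 13) these give 4x + y = 9 and 4x − y = −17.

4x + y = 9 and 4x − y = −17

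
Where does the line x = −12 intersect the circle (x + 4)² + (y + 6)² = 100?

The line gives x = −12. Substituting into the circle:
y² + 12y = 0
y = 0 or y = −12, giving (−12, 0) and (−12, −12).

(−12, −12) and (−12, 0)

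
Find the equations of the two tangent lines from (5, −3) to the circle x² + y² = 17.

Write the tangent as mx − y + (−3 − m·(5)) = 0 and set its distance from the centre to √17:
(−5m − (3))² = 17(m² + 1)
4m² + 15m − 4 = 0, so m = 1/4 or m = −4.
With m = 1/4: x − 4y = 17. With m = −4: 4x + y = 17.

x − 4y = 17 and 4x + y = 17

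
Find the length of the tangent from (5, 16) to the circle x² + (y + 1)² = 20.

7√6

With centre O = (0, −1), |OP|² = 314 and r² = 20.
By the tangent–radius right angle, tangent length = √(|PO|² − r²) = √294 = 7√6.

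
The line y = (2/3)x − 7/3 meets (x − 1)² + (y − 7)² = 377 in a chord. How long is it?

10√13

From the line, y = (−7 + 2x)/3. Substituting:
13x² − 130x − 2600 = 0  ⟹  x² − 10x − 200 = 0
x = 20 or x = −10, giving (20, 11) and (−10, −9).
Chord length = distance between (20, 11) and (−10, −9) = √1300 = 10√13.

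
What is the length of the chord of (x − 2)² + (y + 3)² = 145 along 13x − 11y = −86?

√290

Centre (2, −3), r² = 145. Perpendicular distance d from centre to line = |145| / √290 = 145/√290.
Half the chord is √(r² − d²) = √(145/2), so the full chord is √290.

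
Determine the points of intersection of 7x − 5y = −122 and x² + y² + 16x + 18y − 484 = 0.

Express y = (122 + 7x)/5 and substitute into the circle:
74x² + 2738x + 13764 = 0  ⟹  x² + 37x + 186 = 0
x = −6 or x = −31, giving (−6, 16) and (−31, −19).

(−31, −19) and (−6, 16)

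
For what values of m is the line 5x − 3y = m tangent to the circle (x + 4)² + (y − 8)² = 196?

m = −44 ± 14√34

Tangency holds when the distance from the centre (−4, 8) to the line equals the radius 14:
|5·(−4) − 3·8 − m| / √34 = 14
|m − (−44)| = 14√34.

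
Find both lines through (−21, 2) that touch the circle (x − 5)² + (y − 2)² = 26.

A line y − (2) = m(x − (−21)) is tangent when its distance from (5, 2) is √26:
[m·(26) − (0)]² = 26(m² + 1)
25m² − 1 = 0, so m = −1/5 or m = 1/5.
With m = −1/5: x + 5y = −11. With m = 1/5: x − 5y = −31.

x + 5y = −11 and x − 5y = −31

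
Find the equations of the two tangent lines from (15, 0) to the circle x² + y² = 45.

A line y − (0) = m(x − (15)) is tangent when its distance from (0, 0) is 3√5:
(−15m − (0))² = 45(m² + 1)
4m² − 1 = 0, so m = −1/2 or m = 1/2.
Through (15, 0) these give x + 2y = 15 and x − 2y = 15.

x + 2y = 15 and x − 2y = 15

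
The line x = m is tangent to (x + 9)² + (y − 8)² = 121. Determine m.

The line touches the circle iff its distance from (−9, 8) is 11:
|1·(−9) + 0·8 − m| / √1 = 11
|m − (−9)| = 11, so m = 2 or m = −20.

m = −20 or m = 2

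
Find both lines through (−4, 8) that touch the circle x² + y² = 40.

3x − y = −20 and x + 3y = 20

Write the tangent as mx − y + (8 − m·(−4)) = 0 and set its distance from the centre to 2√10:
(4m − (−8))² = 40(m² + 1)
3m² − 8m − 3 = 0, so m = 3 or m = −1/3.
Through (−4, 8) these give 3x − y = −20 and x + 3y = 20.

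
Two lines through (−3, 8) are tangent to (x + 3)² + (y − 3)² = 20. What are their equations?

Let a tangent through (−3, 8) have slope m. Its distance from (−3, 3) must equal 2√5:
[m·(0) − (−5)]² = 20(m² + 1)
4m² − 1 = 0, so m = 1/2 or m = −1/2.
Through (−3, 8) these give x − 2y = −19 and x + 2y = 13.

x − 2y = −19 and x + 2y = 13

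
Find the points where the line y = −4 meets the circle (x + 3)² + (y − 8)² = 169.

(−8, −4) and (2, −4)

Substitute y = −4:
x² + 6x − 16 = 0
x = 2 or x = −8, giving (2, −4) and (−8, −4).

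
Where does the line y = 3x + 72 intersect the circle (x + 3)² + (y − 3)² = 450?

(−24, 0) and (−18, 18)

Substitute y = 3x + 72:
10x² + 420x + 4320 = 0  ⟹  x² + 42x + 432 = 0
x = −18 or x = −24, giving (−18, 18) and (−24, 0).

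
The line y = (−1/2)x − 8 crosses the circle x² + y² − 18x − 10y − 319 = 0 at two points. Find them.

(−10, −3) and (14, −15)

Substitute y = (−16 − x)/2:
5x² − 20x − 700 = 0  ⟹  x² − 4x − 140 = 0
x = 14 or x = −10, giving (14, −15) and (−10, −3).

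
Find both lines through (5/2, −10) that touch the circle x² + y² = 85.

6x − 7y = 85 and 2x + 9y = −85

A line y − (−10) = m(x − (5/2)) is tangent when its distance from (0, 0) is √85:
(−5/2m − (10))² = 85(m² + 1)
63m² − 40m − 12 = 0, so m = 6/7 or m = −2/9.
With m = 6/7: 6x − 7y = 85. With m = −2/9: 2x + 9y = −85.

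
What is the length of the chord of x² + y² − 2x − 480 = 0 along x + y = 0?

Substitute y = −x:
2x² − 2x − 480 = 0  ⟹  x² − x − 240 = 0
x = 16 or x = −15, giving (16, −16) and (−15, 15).
|(16, −16) − (−15, 15)| = √((31)² + (−31)²) = 31√2.

31√2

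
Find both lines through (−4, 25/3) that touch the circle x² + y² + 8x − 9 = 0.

4x + 3y = 9 and 4x − 3y = −41

Let a tangent through (−4, 25/3) have slope m. Its distance from (−4, 0) must equal 5:
[m·(0) − (−25/3)]² = 25(m² + 1)
9m² − 16 = 0, so m = −4/3 or m = 4/3.
Through (−4, 25/3) these give 4x + 3y = 9 and 4x − 3y = −41.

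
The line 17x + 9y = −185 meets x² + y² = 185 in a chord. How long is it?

The distance from (0, 0) to the line is 185/√370, and r² = 185.
Chord = 2√(r² − d²) = 2·√(185/2) = √370.

√370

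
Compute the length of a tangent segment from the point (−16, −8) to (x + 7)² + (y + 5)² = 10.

With centre O = (−7, −5), |OP|² = 90 and r² = 10.
The tangent meets the radius at right angles, so tangent² = |PO|² − r² = 90 − 10 = 80.

4√5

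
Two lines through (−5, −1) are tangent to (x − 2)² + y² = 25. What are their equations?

Let a tangent through (−5, −1) have slope m. Its distance from (2, 0) must equal 5:
(7m − (1))² = 25(m² + 1)
12m² − 7m − 12 = 0, so m = −3/4 or m = 4/3.
Through (−5, −1) these give 3x + 4y = −19 and 4x − 3y = −17.

3x + 4y = −19 and 4x − 3y = −17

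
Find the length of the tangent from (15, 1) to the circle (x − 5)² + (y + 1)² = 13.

Centre (5, −1), r² = 13. |PO|² = (10)² + (2)² = 104.
The tangent meets the radius at right angles, so tangent² = |PO|² − r² = 104 − 13 = 91.

√91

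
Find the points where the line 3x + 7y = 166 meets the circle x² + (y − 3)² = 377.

Express y = (166 − 3x)/7 and substitute into the circle:
58x² − 870x + 2552 = 0  ⟹  x² − 15x + 44 = 0
x = 11 or x = 4, giving (11, 19) and (4, 22).

(4, 22) and (11, 19)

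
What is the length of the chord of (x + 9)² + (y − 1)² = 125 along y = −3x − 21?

7√10

Centre (−9, 1), r² = 125. Perpendicular distance d from centre to line = |−5| / √10 = 5/√10.
Chord = 2√(r² − d²) = 2·√(245/2) = 7√10.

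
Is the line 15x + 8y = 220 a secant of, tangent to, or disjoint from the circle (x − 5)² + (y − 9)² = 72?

Substituting the line into the circle gives 289x² − 5080x + 18896 = 0.
Δ = 25806400 − 21843776 = 3962624.
Two real roots: the line is a secant.

secant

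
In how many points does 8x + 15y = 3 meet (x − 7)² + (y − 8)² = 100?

d² = (8·7 + 15·8 − (3))²/289 = 29929/289; r² = 100.
Since d² > r², the line lies outside the circle.

0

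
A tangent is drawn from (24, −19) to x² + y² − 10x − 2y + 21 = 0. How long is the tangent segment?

6√21

Centre (5, 1), r² = 5. |PO|² = (19)² + (−20)² = 761.
By the tangent–radius right angle, tangent length = √(|PO|² − r²) = √756 = 6√21.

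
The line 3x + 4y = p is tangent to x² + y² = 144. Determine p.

For a tangent, require d(centre, line) = r = 12.
|3·0 + 4·0 − p| / √25 = 12
|p| = 12·5, so p = 60 or p = −60.

p = −60 or p = 60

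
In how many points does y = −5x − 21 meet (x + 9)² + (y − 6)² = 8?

Substituting the line into the circle gives 26x² + 288x + 802 = 0.
Discriminant = (288)² − 4·26·(802) = −464 < 0.
No real roots: the line does not meet the circle.

0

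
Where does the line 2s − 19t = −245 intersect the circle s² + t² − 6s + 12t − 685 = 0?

(−18, 11) and (20, 15)

From the line, t = (245 + 2s)/19. Substituting:
365s² − 730s − 131400 = 0  ⟹  s² − 2s − 360 = 0
s = 20 or s = −18, giving (20, 15) and (−18, 11).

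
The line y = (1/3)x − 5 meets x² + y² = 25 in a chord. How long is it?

√10

The distance from (0, 0) to the line is 15/√10, and r² = 25.
Half the chord is √(r² − d²) = √(5/2), so the full chord is √10.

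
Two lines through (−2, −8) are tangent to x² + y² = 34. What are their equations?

5x + 3y = −34 and 3x − 5y = 34

Write the tangent as mx − y + (−8 − m·(−2)) = 0 and set its distance from the centre to √34:
(2m − (8))² = 34(m² + 1)
15m² + 16m − 15 = 0, so m = −5/3 or m = 3/5.
With m = −5/3: 5x + 3y = −34. With m = 3/5: 3x − 5y = 34.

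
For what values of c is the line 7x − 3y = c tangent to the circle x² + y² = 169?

Tangency holds when the distance from the centre (0, 0) to the line equals the radius 13:
|7·0 − 3·0 − c| / √58 = 13
|c| = 13√58.

c = ±13√58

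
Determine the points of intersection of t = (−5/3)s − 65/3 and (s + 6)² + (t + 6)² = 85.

(−13, 0) and (−4, −15)

Express t = (−65 − 5s)/3 and substitute into the circle:
34s² + 578s + 1768 = 0  ⟹  s² + 17s + 52 = 0
s = −4 or s = −13, giving (−4, −15) and (−13, 0).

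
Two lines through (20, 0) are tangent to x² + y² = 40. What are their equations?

Let a tangent through (20, 0) have slope m. Its distance from (0, 0) must equal 2√10:
(−20m − (0))² = 40(m² + 1)
9m² − 1 = 0, so m = −1/3 or m = 1/3.
Through (20, 0) these give x + 3y = 20 and x − 3y = 20.

x + 3y = 20 and x − 3y = 20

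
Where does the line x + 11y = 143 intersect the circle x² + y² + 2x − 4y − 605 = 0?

(−22, 15) and (22, 11)

From the line, y = (143 − x)/11. Substituting:
122x² − 59048 = 0  ⟹  x² − 484 = 0
x = 22 or x = −22, giving (22, 11) and (−22, 15).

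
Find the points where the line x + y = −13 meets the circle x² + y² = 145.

(−12, −1) and (−1, −12)

Substitute y = −x − 13:
2x² + 26x + 24 = 0  ⟹  x² + 13x + 12 = 0
x = −1 or x = −12, giving (−1, −12) and (−12, −1).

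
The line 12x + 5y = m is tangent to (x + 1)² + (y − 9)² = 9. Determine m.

m = −6 or m = 72

The line touches the circle iff its distance from (−1, 9) is 3:
|12·(−1) + 5·9 − m| / √169 = 3
|m − (33)| = 3·13, so m = 72 or m = −6.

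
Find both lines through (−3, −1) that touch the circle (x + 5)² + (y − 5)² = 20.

x + 2y = −5 and 2x − y = −5

Let a tangent through (−3, −1) have slope m. Its distance from (−5, 5) must equal 2√5:
(−2m − (6))² = 20(m² + 1)
2m² − 3m − 2 = 0, so m = −1/2 or m = 2.
With m = −1/2: x + 2y = −5. With m = 2: 2x − y = −5.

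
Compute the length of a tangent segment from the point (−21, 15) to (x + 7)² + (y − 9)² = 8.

4√14

The centre is (−7, 9) and r = 2√2. The square of the distance from P to the centre is 196 + 36 = 232.
Power of the point: PT² = |PO|² − r² = 224, so PT = 4√14.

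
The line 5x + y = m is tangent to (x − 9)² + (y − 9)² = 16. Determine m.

m = 54 ± 4√26

Tangency holds when the distance from the centre (9, 9) to the line equals the radius 4:
|5·9 + 1·9 − m| / √26 = 4
|m − (54)| = 4√26.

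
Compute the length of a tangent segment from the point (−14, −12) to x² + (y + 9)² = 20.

The centre is (0, −9) and r = 2√5. The square of the distance from P to the centre is 196 + 9 = 205.
Power of the point: PT² = |PO|² − r² = 185, so PT = √185.

√185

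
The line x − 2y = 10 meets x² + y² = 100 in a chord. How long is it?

The distance from (0, 0) to the line is 10/√5, and r² = 100.
Chord = 2√(r² − d²) = 2·√(80) = 8√5.

8√5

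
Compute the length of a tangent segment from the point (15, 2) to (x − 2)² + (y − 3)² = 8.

9√2

The centre is (2, 3) and r = 2√2. The square of the distance from P to the centre is 169 + 1 = 170.
By the tangent–radius right angle, tangent length = √(|PO|² − r²) = √162 = 9√2.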